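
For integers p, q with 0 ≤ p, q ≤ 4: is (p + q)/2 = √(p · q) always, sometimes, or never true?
It holds at (p, q) = (1, 1) (both sides equal 1), but fails at (p, q) = (1, 2) (LHS = 3/2, RHS = √(2) ≈ 1.414).

Answer: Sometimes true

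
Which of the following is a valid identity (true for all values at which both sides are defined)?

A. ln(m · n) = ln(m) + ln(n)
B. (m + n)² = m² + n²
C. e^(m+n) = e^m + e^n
A

A: holds — e.g. at (2, 7), both sides equal ln(14) ≈ 2.639.
B: fails at (1, 5) — LHS = 36, RHS = 26.
C: fails at (1, 2) — LHS = e^3 ≈ 20.09, RHS = e + e^2 ≈ 10.11.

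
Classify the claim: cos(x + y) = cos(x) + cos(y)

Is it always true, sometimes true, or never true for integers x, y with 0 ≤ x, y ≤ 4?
Never true

The claim fails for every pair in the range. For instance at (x, y) = (0, 4): LHS = cos(4) ≈ -0.6536, RHS = cos(4) + 1 ≈ 0.3464.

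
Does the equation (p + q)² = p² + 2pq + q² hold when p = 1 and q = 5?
Substituting p = 1, q = 5:

LHS = (1 + 5)² = 36
RHS = 1² + 2·1·5 + 5² = 36

LHS = RHS, so the equation holds at this point.

Answer: Holds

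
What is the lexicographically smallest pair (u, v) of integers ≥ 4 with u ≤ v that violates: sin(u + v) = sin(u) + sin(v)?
(u, v) = (4, 4)

Substituting (4, 4) into the claim:
LHS = sin(4 + 4) = sin(8) ≈ 0.9894
RHS = sin(4) + sin(4) = 2·sin(4) ≈ -1.514

Since LHS ≠ RHS, this pair disproves the claim, and no lexicographically smaller pair (u ≤ v, integers ≥ 4) does.

For instance (8, 11) is also a counterexample (LHS = sin(19) ≈ 0.1499, RHS = sin(11) + sin(8) ≈ -0.01063), but it's lexicographically larger.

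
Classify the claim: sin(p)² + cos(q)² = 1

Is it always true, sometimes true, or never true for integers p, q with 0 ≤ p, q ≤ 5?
Sometimes true

It holds at (p, q) = (2, 2) (both sides equal 1), but fails at (p, q) = (2, 4) (LHS = cos(4)² + sin(2)² ≈ 1.254, RHS = 1).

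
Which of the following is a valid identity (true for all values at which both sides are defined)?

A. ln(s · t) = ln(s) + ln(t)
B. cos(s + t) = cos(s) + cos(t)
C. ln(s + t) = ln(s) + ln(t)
A

A: holds — e.g. at (1, 3), both sides equal ln(3) ≈ 1.099.
B: fails at (2, 4) — LHS = cos(6) ≈ 0.9602, RHS = cos(4) + cos(2) ≈ -1.07.
C: fails at (1, 4) — LHS = ln(5) ≈ 1.609, RHS = ln(4) ≈ 1.386.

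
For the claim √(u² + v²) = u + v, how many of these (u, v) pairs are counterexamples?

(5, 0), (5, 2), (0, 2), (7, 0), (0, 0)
Testing each pair:
(5, 0): LHS = 5, RHS = 5 → satisfies claim
(5, 2): LHS = √(29) ≈ 5.385, RHS = 7 → counterexample
(0, 2): LHS = 2, RHS = 2 → satisfies claim
(7, 0): LHS = 7, RHS = 7 → satisfies claim
(0, 0): LHS = 0, RHS = 0 → satisfies claim

That makes 1 counterexample.

Answer: 1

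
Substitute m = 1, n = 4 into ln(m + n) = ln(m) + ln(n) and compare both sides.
LHS = ln(1 + 4) = ln(5) ≈ 1.609
RHS = ln(1) + ln(4) = ln(4) ≈ 1.386

LHS ≠ RHS (they differ by about 0.2231), so the equation does not hold here.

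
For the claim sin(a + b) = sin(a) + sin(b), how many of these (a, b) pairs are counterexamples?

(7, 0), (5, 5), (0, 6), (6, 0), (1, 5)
Testing each pair:
(7, 0): LHS = sin(7) ≈ 0.657, RHS = sin(7) ≈ 0.657 → satisfies claim
(5, 5): LHS = sin(10) ≈ -0.544, RHS = 2·sin(5) ≈ -1.918 → counterexample
(0, 6): LHS = sin(6) ≈ -0.2794, RHS = sin(6) ≈ -0.2794 → satisfies claim
(6, 0): LHS = sin(6) ≈ -0.2794, RHS = sin(6) ≈ -0.2794 → satisfies claim
(1, 5): LHS = sin(6) ≈ -0.2794, RHS = sin(5) + sin(1) ≈ -0.1175 → counterexample

That makes 2 counterexamples.

Answer: 2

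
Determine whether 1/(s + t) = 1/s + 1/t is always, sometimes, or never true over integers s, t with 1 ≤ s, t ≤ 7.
Never true

The claim fails for every pair in the range. For instance at (s, t) = (2, 2): LHS = 1/4, RHS = 1.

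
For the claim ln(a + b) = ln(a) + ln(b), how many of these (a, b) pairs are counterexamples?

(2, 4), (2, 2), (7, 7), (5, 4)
Testing each pair:
(2, 4): LHS = ln(6) ≈ 1.792, RHS = ln(2) + ln(4) ≈ 2.079 → counterexample
(2, 2): LHS = ln(4) ≈ 1.386, RHS = 2·ln(2) ≈ 1.386 → satisfies claim
(7, 7): LHS = ln(14) ≈ 2.639, RHS = 2·ln(7) ≈ 3.892 → counterexample
(5, 4): LHS = ln(9) ≈ 2.197, RHS = ln(4) + ln(5) ≈ 2.996 → counterexample

That makes 3 counterexamples.

Answer: 3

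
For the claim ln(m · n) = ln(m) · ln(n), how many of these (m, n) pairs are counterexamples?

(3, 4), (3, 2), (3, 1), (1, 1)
Testing each pair:
(3, 4): LHS = ln(12) ≈ 2.485, RHS = ln(3)·ln(4) ≈ 1.523 → counterexample
(3, 2): LHS = ln(6) ≈ 1.792, RHS = ln(2)·ln(3) ≈ 0.7615 → counterexample
(3, 1): LHS = ln(3) ≈ 1.099, RHS = 0 → counterexample
(1, 1): LHS = 0, RHS = 0 → satisfies claim

That makes 3 counterexamples.

Answer: 3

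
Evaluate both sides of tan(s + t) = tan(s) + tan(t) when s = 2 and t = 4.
LHS = tan(2 + 4) = tan(6) ≈ -0.291
RHS = tan(2) + tan(4) ≈ -1.027

LHS ≠ RHS (they differ by about 0.7362), so the equation does not hold here.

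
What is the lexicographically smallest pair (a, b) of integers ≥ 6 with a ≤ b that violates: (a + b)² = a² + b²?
Substituting (6, 6) into the claim:
LHS = (6 + 6)² = 144
RHS = 6² + 6² = 72

Since LHS ≠ RHS, this pair disproves the claim, and no lexicographically smaller pair (a ≤ b, integers ≥ 6) does.

For instance (6, 10) is also a counterexample (LHS = 256, RHS = 136), but it's lexicographically larger.

Answer: (a, b) = (6, 6)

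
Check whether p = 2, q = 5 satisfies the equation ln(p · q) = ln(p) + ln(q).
Substituting p = 2, q = 5:

LHS = ln(2 · 5) = ln(10) ≈ 2.303
RHS = ln(2) + ln(5) ≈ 2.303

LHS = RHS, so the equation holds at this point.

Answer: Holds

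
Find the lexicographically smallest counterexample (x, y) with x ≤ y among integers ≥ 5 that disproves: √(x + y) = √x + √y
(x, y) = (5, 5)

Substituting (5, 5) into the claim:
LHS = √(5 + 5) = √(10) ≈ 3.162
RHS = √5 + √5 = 2·√(5) ≈ 4.472

Since LHS ≠ RHS, this pair disproves the claim, and no lexicographically smaller pair (x ≤ y, integers ≥ 5) does.

For instance (5, 9) is also a counterexample (LHS = √(14) ≈ 3.742, RHS = √(5) + 3 ≈ 5.236), but it's lexicographically larger.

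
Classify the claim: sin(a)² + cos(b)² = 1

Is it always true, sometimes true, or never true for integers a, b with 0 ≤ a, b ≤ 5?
It holds at (a, b) = (5, 5) (both sides equal 1), but fails at (a, b) = (0, 1) (LHS = cos(1)² ≈ 0.2919, RHS = 1).

Answer: Sometimes true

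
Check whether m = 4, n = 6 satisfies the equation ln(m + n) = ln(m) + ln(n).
Substituting m = 4, n = 6:

LHS = ln(4 + 6) = ln(10) ≈ 2.303
RHS = ln(4) + ln(6) ≈ 3.178

LHS ≠ RHS, so the equation does not hold at this point.

Answer: Fails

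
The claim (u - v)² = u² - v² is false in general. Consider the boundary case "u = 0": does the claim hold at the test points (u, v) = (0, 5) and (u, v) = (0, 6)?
No, fails at both test points

At (0, 5): LHS = 25 ≠ RHS = -25
At (0, 6): LHS = 36 ≠ RHS = -36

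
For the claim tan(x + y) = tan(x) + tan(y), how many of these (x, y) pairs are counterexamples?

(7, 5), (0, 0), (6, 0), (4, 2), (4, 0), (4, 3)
3

Testing each pair:
(7, 5): LHS = tan(12) ≈ -0.6359, RHS = tan(5) + tan(7) ≈ -2.509 → counterexample
(0, 0): LHS = 0, RHS = 0 → satisfies claim
(6, 0): LHS = tan(6) ≈ -0.291, RHS = tan(6) ≈ -0.291 → satisfies claim
(4, 2): LHS = tan(6) ≈ -0.291, RHS = tan(2) + tan(4) ≈ -1.027 → counterexample
(4, 0): LHS = tan(4) ≈ 1.158, RHS = tan(4) ≈ 1.158 → satisfies claim
(4, 3): LHS = tan(7) ≈ 0.8714, RHS = tan(3) + tan(4) ≈ 1.015 → counterexample

That makes 3 counterexamples.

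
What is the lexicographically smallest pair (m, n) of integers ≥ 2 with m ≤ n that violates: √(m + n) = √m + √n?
Substituting (2, 2) into the claim:
LHS = √(2 + 2) = 2
RHS = √2 + √2 = 2·√(2) ≈ 2.828

Since LHS ≠ RHS, this pair disproves the claim, and no lexicographically smaller pair (m ≤ n, integers ≥ 2) does.

For instance (7, 8) is also a counterexample (LHS = √(15) ≈ 3.873, RHS = √(7) + 2·√(2) ≈ 5.474), but it's lexicographically larger.

Answer: (m, n) = (2, 2)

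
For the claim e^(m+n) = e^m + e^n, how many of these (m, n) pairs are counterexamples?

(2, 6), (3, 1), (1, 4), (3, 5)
4

Testing each pair:
(2, 6): LHS = e^8 ≈ 2981, RHS = e^2 + e^6 ≈ 410.8 → counterexample
(3, 1): LHS = e^4 ≈ 54.6, RHS = e + e^3 ≈ 22.8 → counterexample
(1, 4): LHS = e^5 ≈ 148.4, RHS = e + e^4 ≈ 57.32 → counterexample
(3, 5): LHS = e^8 ≈ 2981, RHS = e^3 + e^5 ≈ 168.5 → counterexample

That makes 4 counterexamples.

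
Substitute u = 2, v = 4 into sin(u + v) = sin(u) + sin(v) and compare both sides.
LHS = sin(2 + 4) = sin(6) ≈ -0.2794
RHS = sin(2) + sin(4) ≈ 0.1525

LHS ≠ RHS (they differ by about 0.4319), so the equation does not hold here.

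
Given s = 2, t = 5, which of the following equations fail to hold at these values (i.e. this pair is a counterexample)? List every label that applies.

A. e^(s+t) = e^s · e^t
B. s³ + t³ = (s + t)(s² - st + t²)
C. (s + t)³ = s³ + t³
Evaluating each claim at the given values:
A. LHS = e^7 ≈ 1097, RHS = e^7 ≈ 1097 → holds here (LHS = RHS)
B. LHS = 133, RHS = 133 → holds here (LHS = RHS)
C. LHS = 343, RHS = 133 → fails here (LHS ≠ RHS)

Answer: C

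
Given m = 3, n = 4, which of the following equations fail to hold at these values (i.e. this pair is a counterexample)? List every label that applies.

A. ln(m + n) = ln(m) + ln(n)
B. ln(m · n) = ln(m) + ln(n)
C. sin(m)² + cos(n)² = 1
A, C

Evaluating each claim at the given values:
A. LHS = ln(7) ≈ 1.946, RHS = ln(3) + ln(4) ≈ 2.485 → fails here (LHS ≠ RHS)
B. LHS = ln(12) ≈ 2.485, RHS = ln(3) + ln(4) ≈ 2.485 → holds here (LHS = RHS)
C. LHS = sin(3)² + cos(4)² ≈ 0.4472, RHS = 1 → fails here (LHS ≠ RHS)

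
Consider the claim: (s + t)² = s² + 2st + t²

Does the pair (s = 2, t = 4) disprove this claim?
No

Substituting s = 2, t = 4:
LHS = (2 + 4)² = 36
RHS = 2² + 2·2·4 + 4² = 36

The sides agree, so this pair does not disprove the claim.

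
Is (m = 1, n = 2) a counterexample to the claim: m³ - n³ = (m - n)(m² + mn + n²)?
No

Substituting m = 1, n = 2:
LHS = 1³ - 2³ = -7
RHS = (1 - 2)(1² + 1·2 + 2²) = -7

The sides agree, so this pair does not disprove the claim.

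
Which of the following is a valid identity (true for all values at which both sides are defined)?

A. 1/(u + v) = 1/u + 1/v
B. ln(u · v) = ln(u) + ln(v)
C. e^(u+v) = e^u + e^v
A: fails at (2, 2) — LHS = 1/4, RHS = 1.
B: holds — e.g. at (2, 4), both sides equal ln(8) ≈ 2.079.
C: fails at (1, 2) — LHS = e^3 ≈ 20.09, RHS = e + e^2 ≈ 10.11.

Answer: B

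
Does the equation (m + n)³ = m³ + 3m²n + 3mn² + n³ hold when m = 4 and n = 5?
Substituting m = 4, n = 5:

LHS = (4 + 5)³ = 729
RHS = 4³ + 3·4²·5 + 3·4·5² + 5³ = 729

LHS = RHS, so the equation holds at this point.

Answer: Holds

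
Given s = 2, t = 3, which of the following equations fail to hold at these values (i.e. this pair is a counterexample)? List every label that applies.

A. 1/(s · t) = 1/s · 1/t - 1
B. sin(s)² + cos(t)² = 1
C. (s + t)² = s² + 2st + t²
Evaluating each claim at the given values:
A. LHS = 1/6, RHS = -5/6 → fails here (LHS ≠ RHS)
B. LHS = sin(2)² + cos(3)² ≈ 1.807, RHS = 1 → fails here (LHS ≠ RHS)
C. LHS = 25, RHS = 25 → holds here (LHS = RHS)

Answer: A, B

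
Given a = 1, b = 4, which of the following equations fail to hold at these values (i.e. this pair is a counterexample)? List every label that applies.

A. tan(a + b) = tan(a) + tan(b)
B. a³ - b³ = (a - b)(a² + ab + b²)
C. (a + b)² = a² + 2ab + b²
A

Evaluating each claim at the given values:
A. LHS = tan(5) ≈ -3.381, RHS = tan(4) + tan(1) ≈ 2.715 → fails here (LHS ≠ RHS)
B. LHS = -63, RHS = -63 → holds here (LHS = RHS)
C. LHS = 25, RHS = 25 → holds here (LHS = RHS)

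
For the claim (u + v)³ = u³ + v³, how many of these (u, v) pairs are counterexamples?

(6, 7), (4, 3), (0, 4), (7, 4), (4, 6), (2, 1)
Testing each pair:
(6, 7): LHS = 2197, RHS = 559 → counterexample
(4, 3): LHS = 343, RHS = 91 → counterexample
(0, 4): LHS = 64, RHS = 64 → satisfies claim
(7, 4): LHS = 1331, RHS = 407 → counterexample
(4, 6): LHS = 1000, RHS = 280 → counterexample
(2, 1): LHS = 27, RHS = 9 → counterexample

That makes 5 counterexamples.

Answer: 5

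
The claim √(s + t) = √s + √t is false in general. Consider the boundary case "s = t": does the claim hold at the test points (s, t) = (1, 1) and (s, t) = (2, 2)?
At (1, 1): LHS = √(2) ≈ 1.414 ≠ RHS = 2
At (2, 2): LHS = 2 ≠ RHS = 2·√(2) ≈ 2.828

Answer: No, fails at both test points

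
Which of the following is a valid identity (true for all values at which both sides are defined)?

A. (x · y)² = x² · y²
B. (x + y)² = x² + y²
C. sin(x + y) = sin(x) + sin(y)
A

A: holds — e.g. at (1, 2), both sides equal 4.
B: fails at (2, 5) — LHS = 49, RHS = 29.
C: fails at (3, 3) — LHS = sin(6) ≈ -0.2794, RHS = 2·sin(3) ≈ 0.2822.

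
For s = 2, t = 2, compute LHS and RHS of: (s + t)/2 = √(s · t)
LHS = (2 + 2)/2 = 2
RHS = √(2 · 2) = 2

LHS = RHS: the two sides agree.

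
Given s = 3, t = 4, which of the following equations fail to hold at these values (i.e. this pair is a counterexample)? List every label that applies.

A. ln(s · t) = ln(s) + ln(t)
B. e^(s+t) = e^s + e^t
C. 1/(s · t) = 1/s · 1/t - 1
Evaluating each claim at the given values:
A. LHS = ln(12) ≈ 2.485, RHS = ln(3) + ln(4) ≈ 2.485 → holds here (LHS = RHS)
B. LHS = e^7 ≈ 1097, RHS = e^3 + e^4 ≈ 74.68 → fails here (LHS ≠ RHS)
C. LHS = 1/12, RHS = -11/12 → fails here (LHS ≠ RHS)

Answer: B, C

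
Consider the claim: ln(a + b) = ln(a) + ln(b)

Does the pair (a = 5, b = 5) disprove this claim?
Substituting a = 5, b = 5:
LHS = ln(5 + 5) = ln(10) ≈ 2.303
RHS = ln(5) + ln(5) = 2·ln(5) ≈ 3.219

Since LHS ≠ RHS, this pair disproves the claim.

Answer: Yes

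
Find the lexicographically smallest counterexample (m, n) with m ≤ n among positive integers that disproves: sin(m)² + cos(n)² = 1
(m, n) = (1, 2)

Substituting (1, 2) into the claim:
LHS = sin(1)² + cos(2)² ≈ 0.8813
RHS = 1

Since LHS ≠ RHS, this pair disproves the claim, and no lexicographically smaller pair (m ≤ n, positive integers) does.

For instance (2, 8) is also a counterexample (LHS = cos(8)² + sin(2)² ≈ 0.848, RHS = 1), but it's lexicographically larger.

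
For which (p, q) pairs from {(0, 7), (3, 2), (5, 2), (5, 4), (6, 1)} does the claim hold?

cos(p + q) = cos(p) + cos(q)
Testing each pair:
(0, 7): LHS = cos(7) ≈ 0.7539, RHS = cos(7) + 1 ≈ 1.754 → fails
(3, 2): LHS = cos(5) ≈ 0.2837, RHS = cos(3) + cos(2) ≈ -1.406 → fails
(5, 2): LHS = cos(7) ≈ 0.7539, RHS = cos(2) + cos(5) ≈ -0.1325 → fails
(5, 4): LHS = cos(9) ≈ -0.9111, RHS = cos(4) + cos(5) ≈ -0.37 → fails
(6, 1): LHS = cos(7) ≈ 0.7539, RHS = cos(1) + cos(6) ≈ 1.5 → fails

No pair satisfies the claim.

Answer: None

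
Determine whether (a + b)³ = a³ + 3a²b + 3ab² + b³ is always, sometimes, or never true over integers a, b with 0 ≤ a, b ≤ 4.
The identity holds for every pair in the range. For instance at (a, b) = (1, 2): both sides equal 27.

Answer: Always true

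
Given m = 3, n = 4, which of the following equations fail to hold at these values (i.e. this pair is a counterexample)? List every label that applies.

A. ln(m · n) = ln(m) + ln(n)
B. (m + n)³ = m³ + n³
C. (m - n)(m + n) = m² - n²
B

Evaluating each claim at the given values:
A. LHS = ln(12) ≈ 2.485, RHS = ln(3) + ln(4) ≈ 2.485 → holds here (LHS = RHS)
B. LHS = 343, RHS = 91 → fails here (LHS ≠ RHS)
C. LHS = -7, RHS = -7 → holds here (LHS = RHS)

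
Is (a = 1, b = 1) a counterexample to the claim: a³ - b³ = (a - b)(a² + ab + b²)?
No

Substituting a = 1, b = 1:
LHS = 1³ - 1³ = 0
RHS = (1 - 1)(1² + 1·1 + 1²) = 0

The sides agree, so this pair does not disprove the claim.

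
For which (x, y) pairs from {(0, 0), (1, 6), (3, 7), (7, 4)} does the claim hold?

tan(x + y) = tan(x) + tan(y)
Testing each pair:
(0, 0): LHS = 0, RHS = 0 → holds
(1, 6): LHS = tan(7) ≈ 0.8714, RHS = tan(6) + tan(1) ≈ 1.266 → fails
(3, 7): LHS = tan(10) ≈ 0.6484, RHS = tan(3) + tan(7) ≈ 0.7289 → fails
(7, 4): LHS = tan(11) ≈ -226, RHS = tan(7) + tan(4) ≈ 2.029 → fails

1 of 4 pairs satisfies the claim.

Answer: (0, 0)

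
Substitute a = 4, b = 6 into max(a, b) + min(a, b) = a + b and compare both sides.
LHS = max(4, 6) + min(4, 6) = 10
RHS = 4 + 6 = 10

LHS = RHS: the two sides agree.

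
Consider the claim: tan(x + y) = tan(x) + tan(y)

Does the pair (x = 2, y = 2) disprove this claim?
Substituting x = 2, y = 2:
LHS = tan(2 + 2) = tan(4) ≈ 1.158
RHS = tan(2) + tan(2) = 2·tan(2) ≈ -4.37

Since LHS ≠ RHS, this pair disproves the claim.

Answer: Yes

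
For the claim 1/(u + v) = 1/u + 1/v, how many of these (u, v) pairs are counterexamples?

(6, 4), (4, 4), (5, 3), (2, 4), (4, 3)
5

Testing each pair:
(6, 4): LHS = 1/10, RHS = 5/12 → counterexample
(4, 4): LHS = 1/8, RHS = 1/2 → counterexample
(5, 3): LHS = 1/8, RHS = 8/15 → counterexample
(2, 4): LHS = 1/6, RHS = 3/4 → counterexample
(4, 3): LHS = 1/7, RHS = 7/12 → counterexample

That makes 5 counterexamples.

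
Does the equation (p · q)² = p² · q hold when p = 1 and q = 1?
Holds

Substituting p = 1, q = 1:

LHS = (1 · 1)² = 1
RHS = 1² · 1 = 1

LHS = RHS, so the equation holds at this point.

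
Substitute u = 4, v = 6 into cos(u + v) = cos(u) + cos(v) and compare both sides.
LHS = cos(4 + 6) = cos(10) ≈ -0.8391
RHS = cos(4) + cos(6) ≈ 0.3065

LHS ≠ RHS (they differ by about 1.146), so the equation does not hold here.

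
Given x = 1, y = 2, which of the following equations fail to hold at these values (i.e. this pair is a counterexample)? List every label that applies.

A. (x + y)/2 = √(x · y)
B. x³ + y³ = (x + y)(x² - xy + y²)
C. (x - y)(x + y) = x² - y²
A

Evaluating each claim at the given values:
A. LHS = 3/2, RHS = √(2) ≈ 1.414 → fails here (LHS ≠ RHS)
B. LHS = 9, RHS = 9 → holds here (LHS = RHS)
C. LHS = -3, RHS = -3 → holds here (LHS = RHS)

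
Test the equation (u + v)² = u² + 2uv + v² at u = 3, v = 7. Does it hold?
Holds

Substituting u = 3, v = 7:

LHS = (3 + 7)² = 100
RHS = 3² + 2·3·7 + 7² = 100

LHS = RHS, so the equation holds at this point.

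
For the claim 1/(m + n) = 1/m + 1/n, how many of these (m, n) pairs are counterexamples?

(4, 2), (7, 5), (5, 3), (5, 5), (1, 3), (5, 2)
Testing each pair:
(4, 2): LHS = 1/6, RHS = 3/4 → counterexample
(7, 5): LHS = 1/12, RHS = 12/35 → counterexample
(5, 3): LHS = 1/8, RHS = 8/15 → counterexample
(5, 5): LHS = 1/10, RHS = 2/5 → counterexample
(1, 3): LHS = 1/4, RHS = 4/3 → counterexample
(5, 2): LHS = 1/7, RHS = 7/10 → counterexample

That makes 6 counterexamples.

Answer: 6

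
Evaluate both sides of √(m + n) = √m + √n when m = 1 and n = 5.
LHS = √(1 + 5) = √(6) ≈ 2.449
RHS = √1 + √5 = 1 + √(5) ≈ 3.236

LHS ≠ RHS (they differ by about 0.7866), so the equation does not hold here.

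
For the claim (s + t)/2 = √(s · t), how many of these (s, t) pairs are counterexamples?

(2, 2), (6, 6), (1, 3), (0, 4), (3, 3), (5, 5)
2

Testing each pair:
(2, 2): LHS = 2, RHS = 2 → satisfies claim
(6, 6): LHS = 6, RHS = 6 → satisfies claim
(1, 3): LHS = 2, RHS = √(3) ≈ 1.732 → counterexample
(0, 4): LHS = 2, RHS = 0 → counterexample
(3, 3): LHS = 3, RHS = 3 → satisfies claim
(5, 5): LHS = 5, RHS = 5 → satisfies claim

That makes 2 counterexamples.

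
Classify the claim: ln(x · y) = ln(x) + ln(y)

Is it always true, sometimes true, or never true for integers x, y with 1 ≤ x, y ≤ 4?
The identity holds for every pair in the range. For instance at (x, y) = (4, 4): both sides equal ln(16) ≈ 2.773.

Answer: Always true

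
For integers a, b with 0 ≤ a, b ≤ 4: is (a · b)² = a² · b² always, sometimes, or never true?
Always true

The identity holds for every pair in the range. For instance at (a, b) = (2, 2): both sides equal 16.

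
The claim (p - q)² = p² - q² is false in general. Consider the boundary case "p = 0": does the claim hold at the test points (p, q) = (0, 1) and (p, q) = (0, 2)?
At (0, 1): LHS = 1 ≠ RHS = -1
At (0, 2): LHS = 4 ≠ RHS = -4

Answer: No, fails at both test points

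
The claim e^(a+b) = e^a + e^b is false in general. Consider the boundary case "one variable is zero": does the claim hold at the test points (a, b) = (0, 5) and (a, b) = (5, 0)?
At (0, 5): LHS = e^5 ≈ 148.4 ≠ RHS = 1 + e^5 ≈ 149.4
At (5, 0): LHS = e^5 ≈ 148.4 ≠ RHS = 1 + e^5 ≈ 149.4

Answer: No, fails at both test points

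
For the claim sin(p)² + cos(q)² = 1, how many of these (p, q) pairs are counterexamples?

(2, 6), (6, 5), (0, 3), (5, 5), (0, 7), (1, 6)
5

Testing each pair:
(2, 6): LHS = sin(2)² + cos(6)² ≈ 1.749, RHS = 1 → counterexample
(6, 5): LHS = sin(6)² + cos(5)² ≈ 0.1585, RHS = 1 → counterexample
(0, 3): LHS = cos(3)² ≈ 0.9801, RHS = 1 → counterexample
(5, 5): LHS = cos(5)² + sin(5)² = 1, RHS = 1 → satisfies claim
(0, 7): LHS = cos(7)² ≈ 0.5684, RHS = 1 → counterexample
(1, 6): LHS = sin(1)² + cos(6)² ≈ 1.63, RHS = 1 → counterexample

That makes 5 counterexamples.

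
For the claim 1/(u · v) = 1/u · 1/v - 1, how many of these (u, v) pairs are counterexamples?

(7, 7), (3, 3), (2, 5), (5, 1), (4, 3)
Testing each pair:
(7, 7): LHS = 1/49, RHS = -48/49 → counterexample
(3, 3): LHS = 1/9, RHS = -8/9 → counterexample
(2, 5): LHS = 1/10, RHS = -9/10 → counterexample
(5, 1): LHS = 1/5, RHS = -4/5 → counterexample
(4, 3): LHS = 1/12, RHS = -11/12 → counterexample

That makes 5 counterexamples.

Answer: 5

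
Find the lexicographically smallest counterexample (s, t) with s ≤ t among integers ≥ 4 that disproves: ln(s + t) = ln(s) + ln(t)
Substituting (4, 4) into the claim:
LHS = ln(4 + 4) = ln(8) ≈ 2.079
RHS = ln(4) + ln(4) = 2·ln(4) ≈ 2.773

Since LHS ≠ RHS, this pair disproves the claim, and no lexicographically smaller pair (s ≤ t, integers ≥ 4) does.

For instance (4, 11) is also a counterexample (LHS = ln(15) ≈ 2.708, RHS = ln(4) + ln(11) ≈ 3.784), but it's lexicographically larger.

Answer: (s, t) = (4, 4)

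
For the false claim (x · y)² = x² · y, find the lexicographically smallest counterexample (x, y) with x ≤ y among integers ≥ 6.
(x, y) = (6, 6)

Substituting (6, 6) into the claim:
LHS = (6 · 6)² = 1296
RHS = 6² · 6 = 216

Since LHS ≠ RHS, this pair disproves the claim, and no lexicographically smaller pair (x ≤ y, integers ≥ 6) does.

For instance (12, 12) is also a counterexample (LHS = 20736, RHS = 1728), but it's lexicographically larger.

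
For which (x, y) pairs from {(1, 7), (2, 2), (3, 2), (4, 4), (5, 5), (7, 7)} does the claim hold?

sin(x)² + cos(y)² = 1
Testing each pair:
(1, 7): LHS = cos(7)² + sin(1)² ≈ 1.276, RHS = 1 → fails
(2, 2): LHS = cos(2)² + sin(2)² = 1, RHS = 1 → holds
(3, 2): LHS = sin(3)² + cos(2)² ≈ 0.1931, RHS = 1 → fails
(4, 4): LHS = cos(4)² + sin(4)² = 1, RHS = 1 → holds
(5, 5): LHS = cos(5)² + sin(5)² = 1, RHS = 1 → holds
(7, 7): LHS = sin(7)² + cos(7)² = 1, RHS = 1 → holds

4 of 6 pairs satisfy the claim.

Answer: (2, 2), (4, 4), (5, 5), (7, 7)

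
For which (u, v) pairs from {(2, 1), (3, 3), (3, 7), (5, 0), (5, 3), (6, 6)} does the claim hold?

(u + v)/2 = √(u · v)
Testing each pair:
(2, 1): LHS = 3/2, RHS = √(2) ≈ 1.414 → fails
(3, 3): LHS = 3, RHS = 3 → holds
(3, 7): LHS = 5, RHS = √(21) ≈ 4.583 → fails
(5, 0): LHS = 5/2, RHS = 0 → fails
(5, 3): LHS = 4, RHS = √(15) ≈ 3.873 → fails
(6, 6): LHS = 6, RHS = 6 → holds

2 of 6 pairs satisfy the claim.

Answer: (3, 3), (6, 6)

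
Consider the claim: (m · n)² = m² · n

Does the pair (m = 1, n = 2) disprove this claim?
Yes

Substituting m = 1, n = 2:
LHS = (1 · 2)² = 4
RHS = 1² · 2 = 2

Since LHS ≠ RHS, this pair disproves the claim.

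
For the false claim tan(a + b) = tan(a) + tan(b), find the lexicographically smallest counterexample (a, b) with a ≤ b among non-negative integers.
At (0, 2): both sides equal tan(2) ≈ -2.185, so it holds there.

Substituting (1, 1) into the claim:
LHS = tan(1 + 1) = tan(2) ≈ -2.185
RHS = tan(1) + tan(1) = 2·tan(1) ≈ 3.115

Since LHS ≠ RHS, this pair disproves the claim, and no lexicographically smaller pair (a ≤ b, non-negative integers) does.

For instance (4, 5) is also a counterexample (LHS = tan(9) ≈ -0.4523, RHS = tan(5) + tan(4) ≈ -2.223), but it's lexicographically larger.

Answer: (a, b) = (1, 1)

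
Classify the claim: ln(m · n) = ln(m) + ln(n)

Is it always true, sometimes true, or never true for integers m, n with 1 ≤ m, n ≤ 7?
The identity holds for every pair in the range. For instance at (m, n) = (5, 4): both sides equal ln(20) ≈ 2.996.

Answer: Always true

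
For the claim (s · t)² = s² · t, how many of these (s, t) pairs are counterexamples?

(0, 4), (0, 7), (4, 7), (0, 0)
1

Testing each pair:
(0, 4): LHS = 0, RHS = 0 → satisfies claim
(0, 7): LHS = 0, RHS = 0 → satisfies claim
(4, 7): LHS = 784, RHS = 112 → counterexample
(0, 0): LHS = 0, RHS = 0 → satisfies claim

That makes 1 counterexample.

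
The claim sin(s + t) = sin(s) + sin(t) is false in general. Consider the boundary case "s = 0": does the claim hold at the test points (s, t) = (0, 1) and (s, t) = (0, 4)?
At (0, 1): LHS = sin(1) ≈ 0.8415, RHS = sin(1) ≈ 0.8415 → equal
At (0, 4): LHS = sin(4) ≈ -0.7568, RHS = sin(4) ≈ -0.7568 → equal

So the claim does hold at both of these boundary points, even though it is not an identity.

Answer: Yes, holds at both test points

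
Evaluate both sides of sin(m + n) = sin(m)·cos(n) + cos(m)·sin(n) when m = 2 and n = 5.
LHS = sin(2 + 5) = sin(7) ≈ 0.657
RHS = sin(2)·cos(5) + cos(2)·sin(5) = sin(2)·cos(5) + sin(5)·cos(2) ≈ 0.657

LHS = RHS: the two sides agree.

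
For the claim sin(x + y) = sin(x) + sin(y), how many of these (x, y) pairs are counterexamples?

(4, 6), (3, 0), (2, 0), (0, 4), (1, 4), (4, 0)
Testing each pair:
(4, 6): LHS = sin(10) ≈ -0.544, RHS = sin(4) + sin(6) ≈ -1.036 → counterexample
(3, 0): LHS = sin(3) ≈ 0.1411, RHS = sin(3) ≈ 0.1411 → satisfies claim
(2, 0): LHS = sin(2) ≈ 0.9093, RHS = sin(2) ≈ 0.9093 → satisfies claim
(0, 4): LHS = sin(4) ≈ -0.7568, RHS = sin(4) ≈ -0.7568 → satisfies claim
(1, 4): LHS = sin(5) ≈ -0.9589, RHS = sin(4) + sin(1) ≈ 0.08467 → counterexample
(4, 0): LHS = sin(4) ≈ -0.7568, RHS = sin(4) ≈ -0.7568 → satisfies claim

That makes 2 counterexamples.

Answer: 2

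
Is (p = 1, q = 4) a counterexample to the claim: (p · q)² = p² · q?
Yes

Substituting p = 1, q = 4:
LHS = (1 · 4)² = 16
RHS = 1² · 4 = 4

Since LHS ≠ RHS, this pair disproves the claim.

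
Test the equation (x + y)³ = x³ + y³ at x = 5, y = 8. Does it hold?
Fails

Substituting x = 5, y = 8:

LHS = (5 + 8)³ = 2197
RHS = 5³ + 8³ = 637

LHS ≠ RHS, so the equation does not hold at this point.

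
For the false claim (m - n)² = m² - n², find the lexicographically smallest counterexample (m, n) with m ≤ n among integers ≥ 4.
(m, n) = (4, 5)

At (4, 4): both sides equal 0, so it holds there.

Substituting (4, 5) into the claim:
LHS = (4 - 5)² = 1
RHS = 4² - 5² = -9

Since LHS ≠ RHS, this pair disproves the claim, and no lexicographically smaller pair (m ≤ n, integers ≥ 4) does.

For instance (6, 11) is also a counterexample (LHS = 25, RHS = -85), but it's lexicographically larger.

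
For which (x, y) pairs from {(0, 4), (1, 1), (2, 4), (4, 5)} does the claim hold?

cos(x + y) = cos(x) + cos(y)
Testing each pair:
(0, 4): LHS = cos(4) ≈ -0.6536, RHS = cos(4) + 1 ≈ 0.3464 → fails
(1, 1): LHS = cos(2) ≈ -0.4161, RHS = 2·cos(1) ≈ 1.081 → fails
(2, 4): LHS = cos(6) ≈ 0.9602, RHS = cos(4) + cos(2) ≈ -1.07 → fails
(4, 5): LHS = cos(9) ≈ -0.9111, RHS = cos(4) + cos(5) ≈ -0.37 → fails

No pair satisfies the claim.

Answer: None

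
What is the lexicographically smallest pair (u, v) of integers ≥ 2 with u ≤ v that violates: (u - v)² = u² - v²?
(u, v) = (2, 3)

Substituting (2, 3) into the claim:
LHS = (2 - 3)² = 1
RHS = 2² - 3² = -5

Since LHS ≠ RHS, this pair disproves the claim, and no lexicographically smaller pair (u ≤ v, integers ≥ 2) does.

For instance (8, 9) is also a counterexample (LHS = 1, RHS = -17), but it's lexicographically larger.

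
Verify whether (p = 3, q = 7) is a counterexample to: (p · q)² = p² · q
Substituting p = 3, q = 7:
LHS = (3 · 7)² = 441
RHS = 3² · 7 = 63

Since LHS ≠ RHS, this pair disproves the claim.

Answer: Yes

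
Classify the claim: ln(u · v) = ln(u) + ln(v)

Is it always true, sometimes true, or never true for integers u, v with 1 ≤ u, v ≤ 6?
Always true

The identity holds for every pair in the range. For instance at (u, v) = (5, 6): both sides equal ln(30) ≈ 3.401.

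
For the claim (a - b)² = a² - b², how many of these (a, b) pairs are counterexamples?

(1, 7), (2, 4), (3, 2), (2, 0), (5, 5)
3

Testing each pair:
(1, 7): LHS = 36, RHS = -48 → counterexample
(2, 4): LHS = 4, RHS = -12 → counterexample
(3, 2): LHS = 1, RHS = 5 → counterexample
(2, 0): LHS = 4, RHS = 4 → satisfies claim
(5, 5): LHS = 0, RHS = 0 → satisfies claim

That makes 3 counterexamples.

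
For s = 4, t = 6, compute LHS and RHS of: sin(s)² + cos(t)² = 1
LHS = sin(4)² + cos(6)² ≈ 1.495
RHS = 1

LHS ≠ RHS (they differ by about 0.4947), so the equation does not hold here.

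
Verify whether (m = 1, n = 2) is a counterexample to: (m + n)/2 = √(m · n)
Substituting m = 1, n = 2:
LHS = (1 + 2)/2 = 3/2
RHS = √(1 · 2) = √(2) ≈ 1.414

Since LHS ≠ RHS, this pair disproves the claim.

Answer: Yes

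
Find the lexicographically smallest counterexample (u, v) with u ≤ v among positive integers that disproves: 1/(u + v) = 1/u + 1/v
Substituting (1, 1) into the claim:
LHS = 1/(1 + 1) = 1/2
RHS = 1/1 + 1/1 = 2

Since LHS ≠ RHS, this pair disproves the claim, and no lexicographically smaller pair (u ≤ v, positive integers) does.

For instance (4, 7) is also a counterexample (LHS = 1/11, RHS = 11/28), but it's lexicographically larger.

Answer: (u, v) = (1, 1)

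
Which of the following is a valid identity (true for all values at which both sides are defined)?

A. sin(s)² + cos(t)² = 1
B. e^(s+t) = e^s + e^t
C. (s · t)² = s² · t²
C

A: fails at (2, 3) — LHS = sin(2)² + cos(3)² ≈ 1.807, RHS = 1.
B: fails at (4, 6) — LHS = e^10 ≈ 22026.5, RHS = e^4 + e^6 ≈ 458.
C: holds — e.g. at (1, 2), both sides equal 4.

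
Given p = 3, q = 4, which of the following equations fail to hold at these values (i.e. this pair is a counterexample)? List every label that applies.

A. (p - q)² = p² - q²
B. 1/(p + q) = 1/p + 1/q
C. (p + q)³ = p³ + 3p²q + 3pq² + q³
A, B

Evaluating each claim at the given values:
A. LHS = 1, RHS = -7 → fails here (LHS ≠ RHS)
B. LHS = 1/7, RHS = 7/12 → fails here (LHS ≠ RHS)
C. LHS = 343, RHS = 343 → holds here (LHS = RHS)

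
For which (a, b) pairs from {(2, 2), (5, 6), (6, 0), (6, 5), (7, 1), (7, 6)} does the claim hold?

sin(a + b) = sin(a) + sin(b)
Testing each pair:
(2, 2): LHS = sin(4) ≈ -0.7568, RHS = 2·sin(2) ≈ 1.819 → fails
(5, 6): LHS = sin(11) ≈ -1, RHS = sin(5) + sin(6) ≈ -1.238 → fails
(6, 0): LHS = sin(6) ≈ -0.2794, RHS = sin(6) ≈ -0.2794 → holds
(6, 5): LHS = sin(11) ≈ -1, RHS = sin(5) + sin(6) ≈ -1.238 → fails
(7, 1): LHS = sin(8) ≈ 0.9894, RHS = sin(7) + sin(1) ≈ 1.498 → fails
(7, 6): LHS = sin(13) ≈ 0.4202, RHS = sin(6) + sin(7) ≈ 0.3776 → fails

1 of 6 pairs satisfies the claim.

Answer: (6, 0)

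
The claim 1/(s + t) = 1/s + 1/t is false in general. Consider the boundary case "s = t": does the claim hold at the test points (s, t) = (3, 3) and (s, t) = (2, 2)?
No, fails at both test points

At (3, 3): LHS = 1/6 ≠ RHS = 2/3
At (2, 2): LHS = 1/4 ≠ RHS = 1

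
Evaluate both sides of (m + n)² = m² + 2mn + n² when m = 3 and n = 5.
LHS = (3 + 5)² = 64
RHS = 3² + 2·3·5 + 5² = 64

LHS = RHS: the two sides agree.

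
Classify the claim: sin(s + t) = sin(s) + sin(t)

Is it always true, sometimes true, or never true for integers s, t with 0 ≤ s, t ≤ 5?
It holds at (s, t) = (0, 5) (both sides equal sin(5) ≈ -0.9589), but fails at (s, t) = (4, 1) (LHS = sin(5) ≈ -0.9589, RHS = sin(4) + sin(1) ≈ 0.08467).

Answer: Sometimes true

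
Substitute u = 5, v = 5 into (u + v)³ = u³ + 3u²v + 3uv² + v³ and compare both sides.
LHS = (5 + 5)³ = 1000
RHS = 5³ + 3·5²·5 + 3·5·5² + 5³ = 1000

LHS = RHS: the two sides agree.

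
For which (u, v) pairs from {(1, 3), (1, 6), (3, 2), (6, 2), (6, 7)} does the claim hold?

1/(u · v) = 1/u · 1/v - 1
Testing each pair:
(1, 3): LHS = 1/3, RHS = -2/3 → fails
(1, 6): LHS = 1/6, RHS = -5/6 → fails
(3, 2): LHS = 1/6, RHS = -5/6 → fails
(6, 2): LHS = 1/12, RHS = -11/12 → fails
(6, 7): LHS = 1/42, RHS = -41/42 → fails

No pair satisfies the claim.

Answer: None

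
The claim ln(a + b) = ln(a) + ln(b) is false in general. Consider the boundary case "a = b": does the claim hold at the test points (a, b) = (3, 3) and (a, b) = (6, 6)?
No, fails at both test points

At (3, 3): LHS = ln(6) ≈ 1.792 ≠ RHS = 2·ln(3) ≈ 2.197
At (6, 6): LHS = ln(12) ≈ 2.485 ≠ RHS = 2·ln(6) ≈ 3.584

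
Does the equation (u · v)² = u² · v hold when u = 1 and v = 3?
Fails

Substituting u = 1, v = 3:

LHS = (1 · 3)² = 9
RHS = 1² · 3 = 3

LHS ≠ RHS, so the equation does not hold at this point.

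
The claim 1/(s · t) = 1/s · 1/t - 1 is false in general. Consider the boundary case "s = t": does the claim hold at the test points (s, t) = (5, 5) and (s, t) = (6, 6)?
At (5, 5): LHS = 1/25 ≠ RHS = -24/25
At (6, 6): LHS = 1/36 ≠ RHS = -35/36

Answer: No, fails at both test points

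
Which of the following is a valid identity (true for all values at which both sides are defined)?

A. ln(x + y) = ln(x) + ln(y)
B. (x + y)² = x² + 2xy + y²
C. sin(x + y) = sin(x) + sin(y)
B

A: fails at (1, 4) — LHS = ln(5) ≈ 1.609, RHS = ln(4) ≈ 1.386.
B: holds — e.g. at (4, 6), both sides equal 100.
C: fails at (2, 4) — LHS = sin(6) ≈ -0.2794, RHS = sin(4) + sin(2) ≈ 0.1525.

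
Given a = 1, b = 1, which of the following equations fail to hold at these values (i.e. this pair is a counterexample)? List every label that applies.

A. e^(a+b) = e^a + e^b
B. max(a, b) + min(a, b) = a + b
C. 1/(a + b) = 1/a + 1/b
A, C

Evaluating each claim at the given values:
A. LHS = e^2 ≈ 7.389, RHS = 2·e ≈ 5.437 → fails here (LHS ≠ RHS)
B. LHS = 2, RHS = 2 → holds here (LHS = RHS)
C. LHS = 1/2, RHS = 2 → fails here (LHS ≠ RHS)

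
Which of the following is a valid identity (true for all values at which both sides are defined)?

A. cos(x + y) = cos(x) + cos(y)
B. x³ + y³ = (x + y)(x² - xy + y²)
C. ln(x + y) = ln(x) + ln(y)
B

A: fails at (3, 5) — LHS = cos(8) ≈ -0.1455, RHS = cos(3) + cos(5) ≈ -0.7063.
B: holds — e.g. at (1, 1), both sides equal 2.
C: fails at (4, 5) — LHS = ln(9) ≈ 2.197, RHS = ln(4) + ln(5) ≈ 2.996.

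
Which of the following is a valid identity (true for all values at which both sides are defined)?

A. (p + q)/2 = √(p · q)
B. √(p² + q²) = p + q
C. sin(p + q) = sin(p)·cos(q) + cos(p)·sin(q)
C

A: fails at (4, 5) — LHS = 9/2, RHS = 2·√(5) ≈ 4.472.
B: fails at (1, 4) — LHS = √(17) ≈ 4.123, RHS = 5.
C: holds — e.g. at (3, 5), both sides equal sin(8) ≈ 0.9894.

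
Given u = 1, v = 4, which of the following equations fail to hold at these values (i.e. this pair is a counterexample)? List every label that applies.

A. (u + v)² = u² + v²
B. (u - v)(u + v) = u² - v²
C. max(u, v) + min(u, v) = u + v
A

Evaluating each claim at the given values:
A. LHS = 25, RHS = 17 → fails here (LHS ≠ RHS)
B. LHS = -15, RHS = -15 → holds here (LHS = RHS)
C. LHS = 5, RHS = 5 → holds here (LHS = RHS)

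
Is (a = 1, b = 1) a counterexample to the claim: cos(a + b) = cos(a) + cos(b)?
Substituting a = 1, b = 1:
LHS = cos(1 + 1) = cos(2) ≈ -0.4161
RHS = cos(1) + cos(1) = 2·cos(1) ≈ 1.081

Since LHS ≠ RHS, this pair disproves the claim.

Answer: Yes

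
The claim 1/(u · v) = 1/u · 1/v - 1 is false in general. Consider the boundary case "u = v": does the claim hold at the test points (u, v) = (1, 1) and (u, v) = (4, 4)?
At (1, 1): LHS = 1 ≠ RHS = 0
At (4, 4): LHS = 1/16 ≠ RHS = -15/16

Answer: No, fails at both test points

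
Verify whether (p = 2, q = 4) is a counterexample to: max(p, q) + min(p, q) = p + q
No

Substituting p = 2, q = 4:
LHS = max(2, 4) + min(2, 4) = 6
RHS = 2 + 4 = 6

The sides agree, so this pair does not disprove the claim.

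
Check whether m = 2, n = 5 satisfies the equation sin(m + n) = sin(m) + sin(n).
Fails

Substituting m = 2, n = 5:

LHS = sin(2 + 5) = sin(7) ≈ 0.657
RHS = sin(2) + sin(5) ≈ -0.04963

LHS ≠ RHS, so the equation does not hold at this point.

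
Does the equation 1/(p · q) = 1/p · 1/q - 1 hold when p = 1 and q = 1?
Fails

Substituting p = 1, q = 1:

LHS = 1/(1 · 1) = 1
RHS = 1/1 · 1/1 - 1 = 0

LHS ≠ RHS, so the equation does not hold at this point.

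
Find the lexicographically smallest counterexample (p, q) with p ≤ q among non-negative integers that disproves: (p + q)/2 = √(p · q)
At (0, 0): both sides equal 0, so it holds there.

Substituting (0, 1) into the claim:
LHS = (0 + 1)/2 = 1/2
RHS = √(0 · 1) = 0

Since LHS ≠ RHS, this pair disproves the claim, and no lexicographically smaller pair (p ≤ q, non-negative integers) does.

For instance (3, 7) is also a counterexample (LHS = 5, RHS = √(21) ≈ 4.583), but it's lexicographically larger.

Answer: (p, q) = (0, 1)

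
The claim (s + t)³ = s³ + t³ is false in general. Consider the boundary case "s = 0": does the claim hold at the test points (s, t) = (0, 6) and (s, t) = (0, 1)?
Yes, holds at both test points

At (0, 6): LHS = 216, RHS = 216 → equal
At (0, 1): LHS = 1, RHS = 1 → equal

So the claim does hold at both of these boundary points, even though it is not an identity.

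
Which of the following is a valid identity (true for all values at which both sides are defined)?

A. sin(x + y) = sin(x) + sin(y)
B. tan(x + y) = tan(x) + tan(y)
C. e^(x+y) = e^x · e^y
C

A: fails at (4, 6) — LHS = sin(10) ≈ -0.544, RHS = sin(4) + sin(6) ≈ -1.036.
B: fails at (2, 3) — LHS = tan(5) ≈ -3.381, RHS = tan(2) + tan(3) ≈ -2.328.
C: holds — e.g. at (3, 3), both sides equal e^6 ≈ 403.4.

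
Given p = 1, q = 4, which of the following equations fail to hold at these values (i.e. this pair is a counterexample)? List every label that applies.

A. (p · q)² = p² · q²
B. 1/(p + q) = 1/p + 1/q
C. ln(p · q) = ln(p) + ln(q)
Evaluating each claim at the given values:
A. LHS = 16, RHS = 16 → holds here (LHS = RHS)
B. LHS = 1/5, RHS = 5/4 → fails here (LHS ≠ RHS)
C. LHS = ln(4) ≈ 1.386, RHS = ln(4) ≈ 1.386 → holds here (LHS = RHS)

Answer: B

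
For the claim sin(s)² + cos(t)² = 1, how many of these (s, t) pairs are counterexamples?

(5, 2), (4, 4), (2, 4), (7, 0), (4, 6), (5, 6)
Testing each pair:
(5, 2): LHS = cos(2)² + sin(5)² ≈ 1.093, RHS = 1 → counterexample
(4, 4): LHS = cos(4)² + sin(4)² = 1, RHS = 1 → satisfies claim
(2, 4): LHS = cos(4)² + sin(2)² ≈ 1.254, RHS = 1 → counterexample
(7, 0): LHS = sin(7)² + 1 ≈ 1.432, RHS = 1 → counterexample
(4, 6): LHS = sin(4)² + cos(6)² ≈ 1.495, RHS = 1 → counterexample
(5, 6): LHS = sin(5)² + cos(6)² ≈ 1.841, RHS = 1 → counterexample

That makes 5 counterexamples.

Answer: 5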